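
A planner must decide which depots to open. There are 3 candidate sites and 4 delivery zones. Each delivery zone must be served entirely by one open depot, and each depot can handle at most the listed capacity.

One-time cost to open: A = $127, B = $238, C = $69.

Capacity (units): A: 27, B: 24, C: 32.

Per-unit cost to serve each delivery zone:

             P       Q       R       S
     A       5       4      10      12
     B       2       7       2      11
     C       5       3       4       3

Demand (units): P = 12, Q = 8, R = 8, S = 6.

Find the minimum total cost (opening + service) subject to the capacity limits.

Minimum total cost: 330

Open {A, C}: P→A 5·12=60, Q→C 3·8=24, R→C 4·8=32, S→C 3·6=18.
Loads: A carries 12/27, C carries 22/32. Service 134; fixed 196; total 330.
Next best feasible plan costs 338.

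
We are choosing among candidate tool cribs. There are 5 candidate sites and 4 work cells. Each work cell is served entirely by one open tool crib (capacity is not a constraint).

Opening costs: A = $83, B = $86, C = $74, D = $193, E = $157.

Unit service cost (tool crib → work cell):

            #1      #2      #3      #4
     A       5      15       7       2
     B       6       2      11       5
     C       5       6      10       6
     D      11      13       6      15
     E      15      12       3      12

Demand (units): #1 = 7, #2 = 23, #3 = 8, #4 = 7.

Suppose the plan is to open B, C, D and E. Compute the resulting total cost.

Total cost: 650

Each work cell is assigned to its cheapest site among the open ones.
{B, C, D, E}: #1→C 5·7=35, #2→B 2·23=46, #3→E 3·8=24, #4→B 5·7=35. Service 140; fixed 510; total 650.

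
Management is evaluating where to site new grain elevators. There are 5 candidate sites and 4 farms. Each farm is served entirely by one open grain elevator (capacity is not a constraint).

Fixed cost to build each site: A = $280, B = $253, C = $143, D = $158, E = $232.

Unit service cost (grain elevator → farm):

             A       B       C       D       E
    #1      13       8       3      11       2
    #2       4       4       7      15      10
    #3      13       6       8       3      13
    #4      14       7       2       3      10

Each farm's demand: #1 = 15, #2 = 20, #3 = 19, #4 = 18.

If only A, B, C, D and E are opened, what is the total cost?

Each farm is assigned to its cheapest site among the open ones.
{A, B, C, D, E}: #1→E 2·15=30, #2→A 4·20=80, #3→D 3·19=57, #4→C 2·18=36. Service 203; fixed 1066; total 1269.

Total cost: 1269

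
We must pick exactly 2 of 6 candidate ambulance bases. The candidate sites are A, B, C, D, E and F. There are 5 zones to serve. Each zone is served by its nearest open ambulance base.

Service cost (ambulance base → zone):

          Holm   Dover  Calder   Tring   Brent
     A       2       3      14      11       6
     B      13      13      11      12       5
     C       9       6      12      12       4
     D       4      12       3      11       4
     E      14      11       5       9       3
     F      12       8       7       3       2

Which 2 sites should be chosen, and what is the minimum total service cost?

Choose A and F; total service cost 17.

With exactly 2 open, each zone uses its cheapest among the chosen.
{A, F}: Holm→A 2, Dover→A 3, Calder→F 7, Tring→F 3, Brent→F 2. Service cost 17.
{D, F}: service cost 20
{A, E}: service cost 22
Among all 15 size-2 choices, {A, F} is lowest.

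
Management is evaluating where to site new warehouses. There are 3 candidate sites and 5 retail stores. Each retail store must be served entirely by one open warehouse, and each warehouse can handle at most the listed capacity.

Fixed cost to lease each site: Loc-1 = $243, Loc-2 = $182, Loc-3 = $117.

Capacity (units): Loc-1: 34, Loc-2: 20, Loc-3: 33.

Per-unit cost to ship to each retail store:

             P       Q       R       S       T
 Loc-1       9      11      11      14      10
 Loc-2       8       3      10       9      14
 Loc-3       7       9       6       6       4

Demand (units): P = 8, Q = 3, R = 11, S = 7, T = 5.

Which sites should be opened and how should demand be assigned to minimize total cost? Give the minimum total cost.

Minimum total cost: 492

Open {Loc-2, Loc-3}: P→Loc-3 7·8=56, Q→Loc-2 3·3=9, R→Loc-3 6·11=66, S→Loc-3 6·7=42, T→Loc-3 4·5=20.
Loads: Loc-2 carries 3/20, Loc-3 carries 31/33. Service 193; fixed 299; total 492.
Next best feasible plan costs 500.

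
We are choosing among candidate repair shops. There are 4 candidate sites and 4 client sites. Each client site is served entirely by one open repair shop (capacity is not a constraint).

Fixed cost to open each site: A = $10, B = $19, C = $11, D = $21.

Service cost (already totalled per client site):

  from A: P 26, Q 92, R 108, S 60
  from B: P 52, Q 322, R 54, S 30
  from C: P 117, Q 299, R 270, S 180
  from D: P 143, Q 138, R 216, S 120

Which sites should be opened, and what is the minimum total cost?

Open A and B; minimum total cost 231.

For any fixed open set, each client site goes to its cheapest open site; total = fixed + service.
{A, B}: P→A 26, Q→A 92, R→B 54, S→B 30. Service 202; fixed 29; total 231.
{A, B, C}: P→A 26, Q→A 92, R→B 54, S→B 30. Service 202; fixed 40; total 242.
{A, B, D}: P→A 26, Q→A 92, R→B 54, S→B 30. Service 202; fixed 50; total 252.
{A, B, C, D}: P→A 26, Q→A 92, R→B 54, S→B 30. Service 202; fixed 61; total 263.
No other subset beats 231.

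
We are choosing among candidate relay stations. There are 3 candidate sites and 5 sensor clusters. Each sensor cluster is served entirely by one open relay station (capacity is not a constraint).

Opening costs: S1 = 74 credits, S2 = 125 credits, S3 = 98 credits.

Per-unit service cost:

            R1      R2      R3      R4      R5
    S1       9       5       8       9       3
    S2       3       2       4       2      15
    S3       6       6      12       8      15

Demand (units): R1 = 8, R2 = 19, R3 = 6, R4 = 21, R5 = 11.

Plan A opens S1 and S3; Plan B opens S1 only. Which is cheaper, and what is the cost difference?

Plan B is cheaper by 53.

Plan A: {S1, S3}: R1→S3 6·8=48, R2→S1 5·19=95, R3→S1 8·6=48, R4→S3 8·21=168, R5→S1 3·11=33. Service 392; fixed 172; total 564.
Plan B: {S1}: R1→S1 9·8=72, R2→S1 5·19=95, R3→S1 8·6=48, R4→S1 9·21=189, R5→S1 3·11=33. Service 437; fixed 74; total 511.
Difference: |564 − 511| = 53.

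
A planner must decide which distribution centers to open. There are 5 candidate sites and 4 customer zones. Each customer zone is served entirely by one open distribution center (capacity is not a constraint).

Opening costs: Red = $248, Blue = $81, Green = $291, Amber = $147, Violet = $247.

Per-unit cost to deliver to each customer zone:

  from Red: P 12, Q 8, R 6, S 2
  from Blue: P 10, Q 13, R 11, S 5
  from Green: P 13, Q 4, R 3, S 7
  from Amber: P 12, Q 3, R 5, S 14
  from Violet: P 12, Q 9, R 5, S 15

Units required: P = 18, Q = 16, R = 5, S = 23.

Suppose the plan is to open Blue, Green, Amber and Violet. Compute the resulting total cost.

Total cost: 1124

Each customer zone is assigned to its cheapest site among the open ones.
{Blue, Green, Amber, Violet}: P→Blue 10·18=180, Q→Amber 3·16=48, R→Green 3·5=15, S→Blue 5·23=115. Service 358; fixed 766; total 1124.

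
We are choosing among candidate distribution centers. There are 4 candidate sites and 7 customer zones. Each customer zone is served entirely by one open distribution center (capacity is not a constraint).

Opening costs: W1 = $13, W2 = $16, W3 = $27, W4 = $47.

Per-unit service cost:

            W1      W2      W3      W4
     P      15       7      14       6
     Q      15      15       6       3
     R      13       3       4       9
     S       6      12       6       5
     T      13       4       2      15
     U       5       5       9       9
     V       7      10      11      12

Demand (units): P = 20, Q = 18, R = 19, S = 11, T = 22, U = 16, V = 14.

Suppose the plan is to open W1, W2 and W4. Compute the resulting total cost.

Total cost: 628

Each customer zone is assigned to its cheapest site among the open ones.
{W1, W2, W4}: P→W4 6·20=120, Q→W4 3·18=54, R→W2 3·19=57, S→W4 5·11=55, T→W2 4·22=88, U→W1 5·16=80, V→W1 7·14=98. Service 552; fixed 76; total 628.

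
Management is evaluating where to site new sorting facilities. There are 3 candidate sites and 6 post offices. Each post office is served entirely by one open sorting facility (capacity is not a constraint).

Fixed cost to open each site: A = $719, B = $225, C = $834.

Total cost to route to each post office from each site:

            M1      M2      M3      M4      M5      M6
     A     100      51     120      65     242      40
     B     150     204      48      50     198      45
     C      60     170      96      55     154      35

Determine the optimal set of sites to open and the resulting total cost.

For any fixed open set, each post office goes to its cheapest open site; total = fixed + service.
{B}: M1→B 150, M2→B 204, M3→B 48, M4→B 50, M5→B 198, M6→B 45. Service 695; fixed 225; total 920.
{A}: M1→A 100, M2→A 51, M3→A 120, M4→A 65, M5→A 242, M6→A 40. Service 618; fixed 719; total 1337.
{C}: service 570 + fixed 834 = 1404
{A, B, C}: M1→C 60, M2→A 51, M3→B 48, M4→B 50, M5→C 154, M6→C 35. Service 398; fixed 1778; total 2176.
(All 7 nonempty subsets were checked; B only is lowest.)

Open B only; minimum total cost 920.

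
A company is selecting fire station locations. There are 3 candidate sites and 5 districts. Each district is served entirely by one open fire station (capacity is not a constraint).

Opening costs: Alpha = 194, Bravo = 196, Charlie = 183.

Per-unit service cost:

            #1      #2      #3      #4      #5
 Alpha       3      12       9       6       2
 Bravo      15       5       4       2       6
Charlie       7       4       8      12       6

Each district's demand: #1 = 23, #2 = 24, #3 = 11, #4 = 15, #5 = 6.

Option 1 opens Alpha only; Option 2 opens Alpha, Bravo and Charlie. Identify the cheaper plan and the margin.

Option 1: {Alpha}: #1→Alpha 3·23=69, #2→Alpha 12·24=288, #3→Alpha 9·11=99, #4→Alpha 6·15=90, #5→Alpha 2·6=12. Service 558; fixed 194; total 752.
Option 2: {Alpha, Bravo, Charlie}: #1→Alpha 3·23=69, #2→Charlie 4·24=96, #3→Bravo 4·11=44, #4→Bravo 2·15=30, #5→Alpha 2·6=12. Service 251; fixed 573; total 824.
Difference: |752 − 824| = 72.

Option 1 is cheaper by 72.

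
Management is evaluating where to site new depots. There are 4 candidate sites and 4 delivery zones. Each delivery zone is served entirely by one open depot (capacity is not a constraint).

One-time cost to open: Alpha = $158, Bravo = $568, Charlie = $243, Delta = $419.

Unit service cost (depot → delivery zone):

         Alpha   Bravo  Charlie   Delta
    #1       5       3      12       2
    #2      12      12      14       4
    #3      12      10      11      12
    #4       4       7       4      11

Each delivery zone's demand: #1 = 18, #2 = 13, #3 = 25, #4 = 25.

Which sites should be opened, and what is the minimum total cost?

Open Alpha only; minimum total cost 804.

For any fixed open set, each delivery zone goes to its cheapest open site; total = fixed + service.
{Alpha}: #1→Alpha 5·18=90, #2→Alpha 12·13=156, #3→Alpha 12·25=300, #4→Alpha 4·25=100. Service 646; fixed 158; total 804.
{Charlie}: service 773 + fixed 243 = 1016
{Alpha, Charlie}: service 621 + fixed 401 = 1022
{Alpha, Bravo, Charlie, Delta}: service 438 + fixed 1388 = 1826
No other subset beats 804.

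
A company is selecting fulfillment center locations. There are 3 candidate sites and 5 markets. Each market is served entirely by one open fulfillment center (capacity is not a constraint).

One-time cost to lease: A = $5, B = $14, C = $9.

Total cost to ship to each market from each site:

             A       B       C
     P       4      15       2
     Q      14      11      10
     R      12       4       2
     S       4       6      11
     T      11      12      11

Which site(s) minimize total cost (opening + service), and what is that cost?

For any fixed open set, each market goes to its cheapest open site; total = fixed + service.
{A, C}: P→C 2, Q→C 10, R→C 2, S→A 4, T→A 11. Service 29; fixed 14; total 43.
{C}: P→C 2, Q→C 10, R→C 2, S→C 11, T→C 11. Service 36; fixed 9; total 45.
{A}: service 45 + fixed 5 = 50
{A, B, C}: service 29 + fixed 28 = 57
No other subset beats 43.

Open A and C; minimum total cost 43.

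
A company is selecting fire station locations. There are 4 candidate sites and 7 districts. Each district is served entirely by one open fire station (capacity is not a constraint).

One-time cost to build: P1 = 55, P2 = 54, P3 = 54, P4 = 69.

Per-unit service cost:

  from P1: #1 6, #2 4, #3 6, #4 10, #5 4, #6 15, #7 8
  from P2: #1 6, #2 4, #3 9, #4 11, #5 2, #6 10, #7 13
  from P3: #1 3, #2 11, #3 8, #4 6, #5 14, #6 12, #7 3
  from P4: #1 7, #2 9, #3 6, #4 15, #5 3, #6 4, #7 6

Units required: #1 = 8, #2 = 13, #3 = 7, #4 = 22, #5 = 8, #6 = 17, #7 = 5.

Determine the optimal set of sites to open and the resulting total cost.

Open P2, P3 and P4; minimum total cost 526.

For any fixed open set, each district goes to its cheapest open site; total = fixed + service.
{P2, P3, P4}: #1→P3 3·8=24, #2→P2 4·13=52, #3→P4 6·7=42, #4→P3 6·22=132, #5→P2 2·8=16, #6→P4 4·17=68, #7→P3 3·5=15. Service 349; fixed 177; total 526.
{P1, P3, P4}: service 357 + fixed 178 = 535
{P3, P4}: #1→P3 3·8=24, #2→P4 9·13=117, #3→P4 6·7=42, #4→P3 6·22=132, #5→P4 3·8=24, #6→P4 4·17=68, #7→P3 3·5=15. Service 422; fixed 123; total 545.
{P1, P2, P3, P4}: service 349 + fixed 232 = 581
No other subset beats 526.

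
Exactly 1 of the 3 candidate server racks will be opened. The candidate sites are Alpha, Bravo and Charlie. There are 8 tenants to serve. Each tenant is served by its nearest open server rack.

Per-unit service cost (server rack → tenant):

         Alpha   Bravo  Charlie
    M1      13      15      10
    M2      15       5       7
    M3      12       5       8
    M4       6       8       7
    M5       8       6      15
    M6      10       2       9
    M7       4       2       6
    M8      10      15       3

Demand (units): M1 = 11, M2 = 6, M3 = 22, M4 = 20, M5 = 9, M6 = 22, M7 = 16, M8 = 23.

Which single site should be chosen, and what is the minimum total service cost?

With exactly 1 open, each tenant uses its cheapest among the chosen.
{Bravo}: M1→Bravo 15·11=165, M2→Bravo 5·6=30, M3→Bravo 5·22=110, M4→Bravo 8·20=160, M5→Bravo 6·9=54, M6→Bravo 2·22=44, M7→Bravo 2·16=32, M8→Bravo 15·23=345. Service cost 940.
{Charlie}: service cost 966
{Alpha}: service cost 1203
Among all 3 size-1 choices, {Bravo} is lowest.

Choose Bravo only; total service cost 940.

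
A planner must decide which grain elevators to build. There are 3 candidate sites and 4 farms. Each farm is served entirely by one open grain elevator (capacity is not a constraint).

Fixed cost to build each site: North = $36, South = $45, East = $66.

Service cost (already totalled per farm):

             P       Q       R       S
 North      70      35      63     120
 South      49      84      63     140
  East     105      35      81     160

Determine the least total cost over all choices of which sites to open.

For any fixed open set, each farm goes to its cheapest open site; total = fixed + service.
{North}: P→North 70, Q→North 35, R→North 63, S→North 120. Service 288; fixed 36; total 324.
{North, South}: P→South 49, Q→North 35, R→North 63, S→North 120. Service 267; fixed 81; total 348.
{South}: P→South 49, Q→South 84, R→South 63, S→South 140. Service 336; fixed 45; total 381.
{North, South, East}: service 267 + fixed 147 = 414
No other subset beats 324.

Minimum total cost: 324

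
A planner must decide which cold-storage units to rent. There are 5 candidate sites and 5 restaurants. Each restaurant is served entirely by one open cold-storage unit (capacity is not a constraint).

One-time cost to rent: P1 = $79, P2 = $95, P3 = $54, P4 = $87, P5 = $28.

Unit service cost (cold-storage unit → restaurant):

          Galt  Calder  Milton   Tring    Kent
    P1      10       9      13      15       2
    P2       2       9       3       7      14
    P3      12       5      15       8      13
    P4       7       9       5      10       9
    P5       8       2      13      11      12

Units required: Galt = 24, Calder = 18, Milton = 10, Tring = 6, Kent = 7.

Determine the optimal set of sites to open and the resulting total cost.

Open P2 and P5; minimum total cost 363.

For any fixed open set, each restaurant goes to its cheapest open site; total = fixed + service.
{P2, P5}: Galt→P2 2·24=48, Calder→P5 2·18=36, Milton→P2 3·10=30, Tring→P2 7·6=42, Kent→P5 12·7=84. Service 240; fixed 123; total 363.
{P1, P2, P5}: service 170 + fixed 202 = 372
{P2, P3, P5}: service 240 + fixed 177 = 417
{P1, P2, P3, P4, P5}: Galt→P2 2·24=48, Calder→P5 2·18=36, Milton→P2 3·10=30, Tring→P2 7·6=42, Kent→P1 2·7=14. Service 170; fixed 343; total 513.
No other subset beats 363.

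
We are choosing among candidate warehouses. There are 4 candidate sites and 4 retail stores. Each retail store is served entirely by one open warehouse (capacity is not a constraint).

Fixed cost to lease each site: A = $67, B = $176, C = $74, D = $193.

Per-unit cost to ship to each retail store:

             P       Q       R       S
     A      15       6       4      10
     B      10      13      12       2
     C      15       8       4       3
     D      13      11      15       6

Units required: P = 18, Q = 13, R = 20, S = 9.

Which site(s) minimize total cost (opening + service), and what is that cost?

Open C only; minimum total cost 555.

For any fixed open set, each retail store goes to its cheapest open site; total = fixed + service.
{C}: P→C 15·18=270, Q→C 8·13=104, R→C 4·20=80, S→C 3·9=27. Service 481; fixed 74; total 555.
{A}: P→A 15·18=270, Q→A 6·13=78, R→A 4·20=80, S→A 10·9=90. Service 518; fixed 67; total 585.
{A, C}: service 455 + fixed 141 = 596
{A, B, C, D}: service 356 + fixed 510 = 866
No other subset beats 555.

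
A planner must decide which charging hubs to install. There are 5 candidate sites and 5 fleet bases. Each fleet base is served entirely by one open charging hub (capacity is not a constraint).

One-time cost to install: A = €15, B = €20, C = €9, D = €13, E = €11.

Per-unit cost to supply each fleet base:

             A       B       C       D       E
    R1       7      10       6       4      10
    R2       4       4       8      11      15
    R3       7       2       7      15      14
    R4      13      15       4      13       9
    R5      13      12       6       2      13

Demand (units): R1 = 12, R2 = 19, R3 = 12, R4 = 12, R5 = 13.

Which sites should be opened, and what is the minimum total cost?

For any fixed open set, each fleet base goes to its cheapest open site; total = fixed + service.
{B, C, D}: R1→D 4·12=48, R2→B 4·19=76, R3→B 2·12=24, R4→C 4·12=48, R5→D 2·13=26. Service 222; fixed 42; total 264.
{B, C, D, E}: service 222 + fixed 53 = 275
{A, B, C, D}: service 222 + fixed 57 = 279
{A, B, C, D, E}: service 222 + fixed 68 = 290
No other subset beats 264.

Open B, C and D; minimum total cost 264.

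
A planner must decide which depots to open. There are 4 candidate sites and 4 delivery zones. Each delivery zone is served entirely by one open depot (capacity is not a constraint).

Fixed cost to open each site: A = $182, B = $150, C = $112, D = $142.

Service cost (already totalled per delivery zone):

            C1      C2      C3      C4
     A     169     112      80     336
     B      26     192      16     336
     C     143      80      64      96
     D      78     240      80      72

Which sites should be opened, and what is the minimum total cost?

Open B and C; minimum total cost 480.

For any fixed open set, each delivery zone goes to its cheapest open site; total = fixed + service.
{B, C}: C1→B 26, C2→C 80, C3→B 16, C4→C 96. Service 218; fixed 262; total 480.
{C}: service 383 + fixed 112 = 495
{C, D}: service 294 + fixed 254 = 548
{A, B, C, D}: service 194 + fixed 586 = 780
No other subset beats 480.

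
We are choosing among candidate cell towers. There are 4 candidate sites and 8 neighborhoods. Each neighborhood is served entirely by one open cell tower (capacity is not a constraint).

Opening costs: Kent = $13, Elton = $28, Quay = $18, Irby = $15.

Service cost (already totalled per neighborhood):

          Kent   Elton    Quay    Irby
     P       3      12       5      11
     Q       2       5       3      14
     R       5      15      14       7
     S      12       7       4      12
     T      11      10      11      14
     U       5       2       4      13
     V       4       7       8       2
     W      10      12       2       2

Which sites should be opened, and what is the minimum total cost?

Open Kent only; minimum total cost 65.

For any fixed open set, each neighborhood goes to its cheapest open site; total = fixed + service.
{Kent}: P→Kent 3, Q→Kent 2, R→Kent 5, S→Kent 12, T→Kent 11, U→Kent 5, V→Kent 4, W→Kent 10. Service 52; fixed 13; total 65.
{Kent, Quay}: service 35 + fixed 31 = 66
{Quay}: service 51 + fixed 18 = 69
{Kent, Elton, Quay, Irby}: service 30 + fixed 74 = 104
No other subset beats 65.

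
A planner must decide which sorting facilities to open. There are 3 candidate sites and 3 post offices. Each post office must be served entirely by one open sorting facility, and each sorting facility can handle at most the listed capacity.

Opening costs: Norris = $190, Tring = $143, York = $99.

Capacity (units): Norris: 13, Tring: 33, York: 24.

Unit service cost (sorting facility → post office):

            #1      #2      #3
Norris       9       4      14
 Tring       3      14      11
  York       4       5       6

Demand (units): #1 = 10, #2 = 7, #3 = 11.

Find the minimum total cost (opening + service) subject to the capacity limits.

Open {Tring, York}: #1→Tring 3·10=30, #2→York 5·7=35, #3→York 6·11=66.
Loads: Tring carries 10/33, York carries 18/24. Service 131; fixed 242; total 373.
Next best feasible plan costs 392.

Minimum total cost: 373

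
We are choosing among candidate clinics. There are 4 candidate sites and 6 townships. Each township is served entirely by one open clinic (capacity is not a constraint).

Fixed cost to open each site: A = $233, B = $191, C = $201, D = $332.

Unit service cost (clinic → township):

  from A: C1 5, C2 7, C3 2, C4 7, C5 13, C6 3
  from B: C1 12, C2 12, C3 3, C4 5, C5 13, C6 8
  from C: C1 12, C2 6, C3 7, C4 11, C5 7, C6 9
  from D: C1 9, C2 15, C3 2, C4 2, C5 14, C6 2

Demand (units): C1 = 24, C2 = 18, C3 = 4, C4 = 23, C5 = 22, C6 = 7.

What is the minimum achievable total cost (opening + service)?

Minimum total cost: 955

For any fixed open set, each township goes to its cheapest open site; total = fixed + service.
{A}: C1→A 5·24=120, C2→A 7·18=126, C3→A 2·4=8, C4→A 7·23=161, C5→A 13·22=286, C6→A 3·7=21. Service 722; fixed 233; total 955.
{A, C}: C1→A 5·24=120, C2→C 6·18=108, C3→A 2·4=8, C4→A 7·23=161, C5→C 7·22=154, C6→A 3·7=21. Service 572; fixed 434; total 1006.
{C, D}: C1→D 9·24=216, C2→C 6·18=108, C3→D 2·4=8, C4→D 2·23=46, C5→C 7·22=154, C6→D 2·7=14. Service 546; fixed 533; total 1079.
{A, B, C, D}: service 450 + fixed 957 = 1407
No other subset beats 955.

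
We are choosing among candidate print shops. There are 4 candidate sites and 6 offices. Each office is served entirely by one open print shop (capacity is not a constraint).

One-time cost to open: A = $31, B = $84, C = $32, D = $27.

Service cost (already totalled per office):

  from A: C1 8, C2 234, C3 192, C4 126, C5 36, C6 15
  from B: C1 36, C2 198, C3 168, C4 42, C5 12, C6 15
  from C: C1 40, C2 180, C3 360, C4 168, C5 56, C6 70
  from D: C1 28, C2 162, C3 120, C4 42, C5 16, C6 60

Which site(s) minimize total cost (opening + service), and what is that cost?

For any fixed open set, each office goes to its cheapest open site; total = fixed + service.
{A, D}: C1→A 8, C2→D 162, C3→D 120, C4→D 42, C5→D 16, C6→A 15. Service 363; fixed 58; total 421.
{A, C, D}: C1→A 8, C2→D 162, C3→D 120, C4→D 42, C5→D 16, C6→A 15. Service 363; fixed 90; total 453.
{D}: service 428 + fixed 27 = 455
{A, B, C, D}: C1→A 8, C2→D 162, C3→D 120, C4→B 42, C5→B 12, C6→A 15. Service 359; fixed 174; total 533.
No other subset beats 421.

Open A and D; minimum total cost 421.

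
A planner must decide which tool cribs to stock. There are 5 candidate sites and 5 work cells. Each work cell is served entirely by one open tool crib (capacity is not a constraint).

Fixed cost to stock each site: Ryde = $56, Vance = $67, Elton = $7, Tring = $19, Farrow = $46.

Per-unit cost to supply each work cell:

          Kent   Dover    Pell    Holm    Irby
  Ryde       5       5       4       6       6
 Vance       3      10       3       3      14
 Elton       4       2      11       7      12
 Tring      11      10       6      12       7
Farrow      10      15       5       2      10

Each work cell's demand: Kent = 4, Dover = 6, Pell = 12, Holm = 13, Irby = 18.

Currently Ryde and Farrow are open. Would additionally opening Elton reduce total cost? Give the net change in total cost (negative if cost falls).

Current service cost with {Ryde, Farrow}: 232.
Adding Elton: each work cell re-picks its cheapest; new service cost 210, saving 22.
Extra fixed cost: 7. Net change = 7 − 22 = -15.
(Totals: 334 → 319.)

Yes — net change −15 (cost falls by 15).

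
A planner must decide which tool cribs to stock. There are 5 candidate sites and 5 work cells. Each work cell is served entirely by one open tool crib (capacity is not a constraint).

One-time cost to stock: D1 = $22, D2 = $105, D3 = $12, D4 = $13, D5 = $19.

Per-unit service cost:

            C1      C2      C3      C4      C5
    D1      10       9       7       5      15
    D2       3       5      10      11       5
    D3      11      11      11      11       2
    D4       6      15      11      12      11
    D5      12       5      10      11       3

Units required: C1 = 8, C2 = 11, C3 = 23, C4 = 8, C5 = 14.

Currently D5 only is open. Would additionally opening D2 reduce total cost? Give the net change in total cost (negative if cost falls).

Current service cost with {D5}: 511.
Adding D2: each work cell re-picks its cheapest; new service cost 439, saving 72.
Extra fixed cost: 105. Net change = 105 − 72 = 33.
(Totals: 530 → 563.)

No — net change +33 (cost rises by 33).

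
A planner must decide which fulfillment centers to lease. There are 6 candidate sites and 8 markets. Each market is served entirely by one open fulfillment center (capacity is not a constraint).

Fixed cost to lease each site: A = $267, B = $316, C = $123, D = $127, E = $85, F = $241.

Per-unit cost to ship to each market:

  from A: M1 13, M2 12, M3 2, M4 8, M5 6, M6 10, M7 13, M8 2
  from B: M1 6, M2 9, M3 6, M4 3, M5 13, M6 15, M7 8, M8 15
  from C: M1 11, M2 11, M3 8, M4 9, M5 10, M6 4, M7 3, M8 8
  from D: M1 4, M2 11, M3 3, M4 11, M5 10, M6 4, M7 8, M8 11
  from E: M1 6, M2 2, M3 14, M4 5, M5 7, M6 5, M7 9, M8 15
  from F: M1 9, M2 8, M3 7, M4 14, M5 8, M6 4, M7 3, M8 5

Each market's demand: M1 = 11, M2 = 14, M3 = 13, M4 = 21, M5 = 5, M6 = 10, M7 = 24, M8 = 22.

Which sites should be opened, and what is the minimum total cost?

Open C and E; minimum total cost 834.

For any fixed open set, each market goes to its cheapest open site; total = fixed + service.
{C, E}: M1→E 6·11=66, M2→E 2·14=28, M3→C 8·13=104, M4→E 5·21=105, M5→E 7·5=35, M6→C 4·10=40, M7→C 3·24=72, M8→C 8·22=176. Service 626; fixed 208; total 834.
{E, F}: M1→E 6·11=66, M2→E 2·14=28, M3→F 7·13=91, M4→E 5·21=105, M5→E 7·5=35, M6→F 4·10=40, M7→F 3·24=72, M8→F 5·22=110. Service 547; fixed 326; total 873.
{C, D, E}: service 539 + fixed 335 = 874
{A, B, C, D, E, F}: M1→D 4·11=44, M2→E 2·14=28, M3→A 2·13=26, M4→B 3·21=63, M5→A 6·5=30, M6→C 4·10=40, M7→C 3·24=72, M8→A 2·22=44. Service 347; fixed 1159; total 1506.
No other subset beats 834.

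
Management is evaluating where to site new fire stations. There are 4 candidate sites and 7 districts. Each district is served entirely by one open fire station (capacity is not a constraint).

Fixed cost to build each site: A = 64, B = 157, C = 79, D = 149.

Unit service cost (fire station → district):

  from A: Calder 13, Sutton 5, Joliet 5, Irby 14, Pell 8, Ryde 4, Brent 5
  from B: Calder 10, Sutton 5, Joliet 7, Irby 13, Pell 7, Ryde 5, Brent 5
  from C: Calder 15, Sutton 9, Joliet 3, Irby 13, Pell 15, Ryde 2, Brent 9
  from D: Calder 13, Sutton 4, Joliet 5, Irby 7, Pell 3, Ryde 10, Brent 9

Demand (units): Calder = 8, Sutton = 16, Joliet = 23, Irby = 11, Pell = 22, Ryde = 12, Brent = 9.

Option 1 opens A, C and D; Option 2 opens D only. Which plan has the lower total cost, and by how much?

Option 1 is cheaper by 35.

Option 1: {A, C, D}: Calder→A 13·8=104, Sutton→D 4·16=64, Joliet→C 3·23=69, Irby→D 7·11=77, Pell→D 3·22=66, Ryde→C 2·12=24, Brent→A 5·9=45. Service 449; fixed 292; total 741.
Option 2: {D}: Calder→D 13·8=104, Sutton→D 4·16=64, Joliet→D 5·23=115, Irby→D 7·11=77, Pell→D 3·22=66, Ryde→D 10·12=120, Brent→D 9·9=81. Service 627; fixed 149; total 776.
Difference: |741 − 776| = 35.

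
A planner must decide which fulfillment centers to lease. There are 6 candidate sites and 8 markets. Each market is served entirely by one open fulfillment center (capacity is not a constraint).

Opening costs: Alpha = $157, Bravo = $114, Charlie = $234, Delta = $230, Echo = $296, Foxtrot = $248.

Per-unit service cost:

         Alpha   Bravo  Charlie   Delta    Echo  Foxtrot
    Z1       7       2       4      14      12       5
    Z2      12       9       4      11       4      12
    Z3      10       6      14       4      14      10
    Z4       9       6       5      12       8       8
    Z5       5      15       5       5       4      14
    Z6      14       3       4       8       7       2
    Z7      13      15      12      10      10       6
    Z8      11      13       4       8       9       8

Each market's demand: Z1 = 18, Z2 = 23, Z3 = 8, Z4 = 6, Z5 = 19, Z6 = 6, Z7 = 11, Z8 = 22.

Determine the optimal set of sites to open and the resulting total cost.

Open Charlie only; minimum total cost 879.

For any fixed open set, each market goes to its cheapest open site; total = fixed + service.
{Charlie}: Z1→Charlie 4·18=72, Z2→Charlie 4·23=92, Z3→Charlie 14·8=112, Z4→Charlie 5·6=30, Z5→Charlie 5·19=95, Z6→Charlie 4·6=24, Z7→Charlie 12·11=132, Z8→Charlie 4·22=88. Service 645; fixed 234; total 879.
{Bravo, Charlie}: service 539 + fixed 348 = 887
{Alpha, Charlie}: Z1→Charlie 4·18=72, Z2→Charlie 4·23=92, Z3→Alpha 10·8=80, Z4→Charlie 5·6=30, Z5→Alpha 5·19=95, Z6→Charlie 4·6=24, Z7→Charlie 12·11=132, Z8→Charlie 4·22=88. Service 613; fixed 391; total 1004.
{Alpha, Bravo, Charlie, Delta, Echo, Foxtrot}: service 432 + fixed 1279 = 1711
No other subset beats 879.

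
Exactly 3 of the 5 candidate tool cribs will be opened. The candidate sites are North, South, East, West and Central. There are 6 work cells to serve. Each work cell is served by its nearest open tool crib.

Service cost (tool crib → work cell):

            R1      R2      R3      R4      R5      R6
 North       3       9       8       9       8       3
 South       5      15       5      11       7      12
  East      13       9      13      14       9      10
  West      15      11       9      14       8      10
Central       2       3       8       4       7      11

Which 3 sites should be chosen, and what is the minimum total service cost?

Choose North, South and Central; total service cost 24.

With exactly 3 open, each work cell uses its cheapest among the chosen.
{North, South, Central}: R1→Central 2, R2→Central 3, R3→South 5, R4→Central 4, R5→South 7, R6→North 3. Service cost 24.
{North, East, Central}: service cost 27
{North, West, Central}: service cost 27
Among all 10 size-3 choices, {North, South, Central} is lowest.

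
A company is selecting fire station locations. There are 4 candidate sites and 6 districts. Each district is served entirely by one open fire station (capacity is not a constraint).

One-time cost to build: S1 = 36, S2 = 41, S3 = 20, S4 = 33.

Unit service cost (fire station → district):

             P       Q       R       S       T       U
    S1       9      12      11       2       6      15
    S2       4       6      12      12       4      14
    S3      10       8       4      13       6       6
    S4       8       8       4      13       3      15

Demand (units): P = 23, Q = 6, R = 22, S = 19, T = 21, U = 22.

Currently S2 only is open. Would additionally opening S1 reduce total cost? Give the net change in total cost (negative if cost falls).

Yes — net change −176 (cost falls by 176).

Current service cost with {S2}: 1012.
Adding S1: each district re-picks its cheapest; new service cost 800, saving 212.
Extra fixed cost: 36. Net change = 36 − 212 = -176.
(Totals: 1053 → 877.)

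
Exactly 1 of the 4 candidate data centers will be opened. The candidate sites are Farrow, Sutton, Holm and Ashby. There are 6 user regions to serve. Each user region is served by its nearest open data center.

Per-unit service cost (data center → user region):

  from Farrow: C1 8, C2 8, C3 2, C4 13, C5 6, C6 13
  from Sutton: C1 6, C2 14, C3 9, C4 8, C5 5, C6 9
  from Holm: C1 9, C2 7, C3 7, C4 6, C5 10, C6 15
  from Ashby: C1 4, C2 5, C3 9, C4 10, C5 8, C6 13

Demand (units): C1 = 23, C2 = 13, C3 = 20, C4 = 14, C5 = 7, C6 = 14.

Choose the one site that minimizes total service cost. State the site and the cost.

With exactly 1 open, each user region uses its cheapest among the chosen.
{Ashby}: C1→Ashby 4·23=92, C2→Ashby 5·13=65, C3→Ashby 9·20=180, C4→Ashby 10·14=140, C5→Ashby 8·7=56, C6→Ashby 13·14=182. Service cost 715.
{Farrow}: service cost 734
{Sutton}: service cost 773
Among all 4 size-1 choices, {Ashby} is lowest.

Choose Ashby only; total service cost 715.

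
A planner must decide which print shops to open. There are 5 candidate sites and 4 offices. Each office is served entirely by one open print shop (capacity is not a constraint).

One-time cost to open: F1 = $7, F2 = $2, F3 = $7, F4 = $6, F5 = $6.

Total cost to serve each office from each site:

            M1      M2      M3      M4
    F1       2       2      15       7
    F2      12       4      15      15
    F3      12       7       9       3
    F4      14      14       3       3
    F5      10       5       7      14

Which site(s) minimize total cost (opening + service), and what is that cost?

Open F1 and F4; minimum total cost 23.

For any fixed open set, each office goes to its cheapest open site; total = fixed + service.
{F1, F4}: M1→F1 2, M2→F1 2, M3→F4 3, M4→F4 3. Service 10; fixed 13; total 23.
{F1, F2, F4}: service 10 + fixed 15 = 25
{F1, F4, F5}: service 10 + fixed 19 = 29
{F1, F2, F3, F4, F5}: service 10 + fixed 28 = 38
No other subset beats 23.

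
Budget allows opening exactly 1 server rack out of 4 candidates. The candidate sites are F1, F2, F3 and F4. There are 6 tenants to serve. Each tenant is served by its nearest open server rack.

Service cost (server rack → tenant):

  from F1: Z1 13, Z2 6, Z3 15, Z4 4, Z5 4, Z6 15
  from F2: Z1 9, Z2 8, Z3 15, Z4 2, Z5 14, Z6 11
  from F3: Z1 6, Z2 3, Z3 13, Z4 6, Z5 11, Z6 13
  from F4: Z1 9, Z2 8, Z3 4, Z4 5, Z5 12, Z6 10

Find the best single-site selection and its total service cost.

With exactly 1 open, each tenant uses its cheapest among the chosen.
{F4}: Z1→F4 9, Z2→F4 8, Z3→F4 4, Z4→F4 5, Z5→F4 12, Z6→F4 10. Service cost 48.
{F3}: service cost 52
{F1}: service cost 57
Among all 4 size-1 choices, {F4} is lowest.

Choose F4 only; total service cost 48.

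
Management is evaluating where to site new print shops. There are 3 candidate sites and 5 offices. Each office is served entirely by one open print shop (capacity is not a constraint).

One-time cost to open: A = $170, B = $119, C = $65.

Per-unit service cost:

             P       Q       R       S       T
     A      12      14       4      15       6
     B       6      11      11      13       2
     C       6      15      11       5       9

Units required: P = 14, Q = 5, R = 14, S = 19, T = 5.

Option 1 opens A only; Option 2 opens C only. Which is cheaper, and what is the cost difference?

Option 2 is cheaper by 261.

Option 1: {A}: P→A 12·14=168, Q→A 14·5=70, R→A 4·14=56, S→A 15·19=285, T→A 6·5=30. Service 609; fixed 170; total 779.
Option 2: {C}: P→C 6·14=84, Q→C 15·5=75, R→C 11·14=154, S→C 5·19=95, T→C 9·5=45. Service 453; fixed 65; total 518.
Difference: |779 − 518| = 261.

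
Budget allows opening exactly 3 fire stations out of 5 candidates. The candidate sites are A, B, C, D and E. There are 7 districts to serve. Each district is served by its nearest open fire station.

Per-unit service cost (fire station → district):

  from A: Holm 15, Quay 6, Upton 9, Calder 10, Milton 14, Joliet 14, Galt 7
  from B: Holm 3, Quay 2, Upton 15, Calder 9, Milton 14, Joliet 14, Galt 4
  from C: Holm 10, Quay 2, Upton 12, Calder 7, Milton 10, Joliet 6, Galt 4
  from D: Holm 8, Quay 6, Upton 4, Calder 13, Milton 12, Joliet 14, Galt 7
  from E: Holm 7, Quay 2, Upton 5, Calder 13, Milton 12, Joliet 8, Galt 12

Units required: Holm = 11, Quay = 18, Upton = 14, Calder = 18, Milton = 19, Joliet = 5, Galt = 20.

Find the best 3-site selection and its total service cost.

Choose B, C and D; total service cost 551.

With exactly 3 open, each district uses its cheapest among the chosen.
{B, C, D}: Holm→B 3·11=33, Quay→B 2·18=36, Upton→D 4·14=56, Calder→C 7·18=126, Milton→C 10·19=190, Joliet→C 6·5=30, Galt→B 4·20=80. Service cost 551.
{B, C, E}: service cost 565
{C, D, E}: service cost 595
Among all 10 size-3 choices, {B, C, D} is lowest.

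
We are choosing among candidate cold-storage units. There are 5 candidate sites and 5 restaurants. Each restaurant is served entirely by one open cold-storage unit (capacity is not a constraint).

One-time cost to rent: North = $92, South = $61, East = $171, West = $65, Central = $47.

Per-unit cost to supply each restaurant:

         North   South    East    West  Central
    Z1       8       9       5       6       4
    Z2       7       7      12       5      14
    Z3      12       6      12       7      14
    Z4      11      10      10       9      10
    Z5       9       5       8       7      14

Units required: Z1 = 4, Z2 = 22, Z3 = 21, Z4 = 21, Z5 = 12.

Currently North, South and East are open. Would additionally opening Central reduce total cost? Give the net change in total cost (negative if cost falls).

No — net change +43 (cost rises by 43).

Current service cost with {North, South, East}: 570.
Adding Central: each restaurant re-picks its cheapest; new service cost 566, saving 4.
Extra fixed cost: 47. Net change = 47 − 4 = 43.
(Totals: 894 → 937.)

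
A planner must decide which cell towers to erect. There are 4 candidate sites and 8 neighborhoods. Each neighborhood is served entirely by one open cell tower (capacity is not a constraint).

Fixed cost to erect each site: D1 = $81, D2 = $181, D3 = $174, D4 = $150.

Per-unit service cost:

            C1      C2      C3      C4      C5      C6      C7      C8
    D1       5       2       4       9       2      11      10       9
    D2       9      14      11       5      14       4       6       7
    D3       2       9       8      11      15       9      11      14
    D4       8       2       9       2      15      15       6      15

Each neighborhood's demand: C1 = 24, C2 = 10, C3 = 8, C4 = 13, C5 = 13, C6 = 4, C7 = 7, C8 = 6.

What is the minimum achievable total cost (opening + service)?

Minimum total cost: 564

For any fixed open set, each neighborhood goes to its cheapest open site; total = fixed + service.
{D1}: C1→D1 5·24=120, C2→D1 2·10=20, C3→D1 4·8=32, C4→D1 9·13=117, C5→D1 2·13=26, C6→D1 11·4=44, C7→D1 10·7=70, C8→D1 9·6=54. Service 483; fixed 81; total 564.
{D1, D4}: C1→D1 5·24=120, C2→D1 2·10=20, C3→D1 4·8=32, C4→D4 2·13=26, C5→D1 2·13=26, C6→D1 11·4=44, C7→D4 6·7=42, C8→D1 9·6=54. Service 364; fixed 231; total 595.
{D1, D2}: service 363 + fixed 262 = 625
{D1, D2, D3, D4}: C1→D3 2·24=48, C2→D1 2·10=20, C3→D1 4·8=32, C4→D4 2·13=26, C5→D1 2·13=26, C6→D2 4·4=16, C7→D2 6·7=42, C8→D2 7·6=42. Service 252; fixed 586; total 838.
No other subset beats 564.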